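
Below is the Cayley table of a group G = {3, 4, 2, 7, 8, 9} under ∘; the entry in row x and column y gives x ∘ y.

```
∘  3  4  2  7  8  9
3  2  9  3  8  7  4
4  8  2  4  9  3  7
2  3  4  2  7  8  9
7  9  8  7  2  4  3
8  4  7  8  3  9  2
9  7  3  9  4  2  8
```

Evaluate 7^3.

7

7^1 = 7
7^2 = 7 ∘ 7 = 2
7^3 = 2 ∘ 7 = 7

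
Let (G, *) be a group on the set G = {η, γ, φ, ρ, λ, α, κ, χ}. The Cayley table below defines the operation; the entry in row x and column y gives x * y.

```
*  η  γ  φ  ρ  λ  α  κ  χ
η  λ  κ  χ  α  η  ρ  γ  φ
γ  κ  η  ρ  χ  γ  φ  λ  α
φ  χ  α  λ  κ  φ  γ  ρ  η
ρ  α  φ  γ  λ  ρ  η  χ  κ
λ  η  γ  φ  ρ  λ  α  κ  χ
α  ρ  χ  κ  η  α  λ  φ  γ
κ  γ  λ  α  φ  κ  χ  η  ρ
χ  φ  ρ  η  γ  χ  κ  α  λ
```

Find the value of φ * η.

Read row φ, column η: φ * η = χ.

χ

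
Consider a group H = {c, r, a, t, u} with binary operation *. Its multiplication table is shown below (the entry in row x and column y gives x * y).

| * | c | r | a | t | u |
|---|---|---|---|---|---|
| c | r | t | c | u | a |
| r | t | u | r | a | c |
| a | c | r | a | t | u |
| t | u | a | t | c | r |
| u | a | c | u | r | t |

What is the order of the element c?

The identity element is a (its row matches the header).
c^1 = c
c^2 = c * c = r
c^3 = r * c = t
c^4 = t * c = u
c^5 = u * c = a
The first power of c equal to the identity is c^5, so ord(c) = 5.

5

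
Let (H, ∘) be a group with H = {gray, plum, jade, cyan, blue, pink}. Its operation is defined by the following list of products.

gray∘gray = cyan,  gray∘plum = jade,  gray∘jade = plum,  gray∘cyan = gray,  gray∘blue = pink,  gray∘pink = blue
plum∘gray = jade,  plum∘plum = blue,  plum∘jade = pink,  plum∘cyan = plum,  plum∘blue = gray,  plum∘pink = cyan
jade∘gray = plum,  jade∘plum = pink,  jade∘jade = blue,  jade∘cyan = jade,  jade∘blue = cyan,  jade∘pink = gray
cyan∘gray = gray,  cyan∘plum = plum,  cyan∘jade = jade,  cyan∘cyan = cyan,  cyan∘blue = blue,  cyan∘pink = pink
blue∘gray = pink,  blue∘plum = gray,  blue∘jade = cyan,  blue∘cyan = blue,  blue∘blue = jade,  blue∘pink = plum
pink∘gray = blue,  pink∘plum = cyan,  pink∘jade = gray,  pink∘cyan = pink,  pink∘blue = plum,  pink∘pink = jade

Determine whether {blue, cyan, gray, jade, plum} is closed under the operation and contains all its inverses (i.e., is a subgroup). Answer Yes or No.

plum ∘ jade = pink, which is not in {blue, cyan, gray, jade, plum}.
The subset is not closed under ∘, so it is not a subgroup.

No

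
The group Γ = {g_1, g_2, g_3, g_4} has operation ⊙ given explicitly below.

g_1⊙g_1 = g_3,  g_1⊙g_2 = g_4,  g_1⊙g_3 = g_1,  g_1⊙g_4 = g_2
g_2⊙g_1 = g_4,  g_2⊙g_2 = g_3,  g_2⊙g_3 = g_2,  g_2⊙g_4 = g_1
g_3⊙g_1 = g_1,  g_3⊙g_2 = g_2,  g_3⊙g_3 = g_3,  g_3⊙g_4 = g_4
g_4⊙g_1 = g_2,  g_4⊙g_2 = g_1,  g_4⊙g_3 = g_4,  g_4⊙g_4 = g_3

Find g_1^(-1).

g_1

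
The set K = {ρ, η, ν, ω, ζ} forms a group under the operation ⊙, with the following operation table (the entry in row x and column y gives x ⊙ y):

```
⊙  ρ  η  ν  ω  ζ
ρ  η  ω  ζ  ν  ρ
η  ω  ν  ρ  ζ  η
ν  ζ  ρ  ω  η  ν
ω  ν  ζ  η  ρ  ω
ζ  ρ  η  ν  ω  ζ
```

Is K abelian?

Check whether the table is symmetric across its main diagonal.
Every entry (row x, col y) equals the entry (row y, col x), so K is abelian.

Yes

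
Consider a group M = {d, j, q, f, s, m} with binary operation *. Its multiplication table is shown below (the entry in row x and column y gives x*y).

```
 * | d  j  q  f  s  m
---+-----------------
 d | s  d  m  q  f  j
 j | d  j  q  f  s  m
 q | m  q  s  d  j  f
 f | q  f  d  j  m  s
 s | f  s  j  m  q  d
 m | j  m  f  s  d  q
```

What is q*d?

m

Read row q, column d: q*d = m.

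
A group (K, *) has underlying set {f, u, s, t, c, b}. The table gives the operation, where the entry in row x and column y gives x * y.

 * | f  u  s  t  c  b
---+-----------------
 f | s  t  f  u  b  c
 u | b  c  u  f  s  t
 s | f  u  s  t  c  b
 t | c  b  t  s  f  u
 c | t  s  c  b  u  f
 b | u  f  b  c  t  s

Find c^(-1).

First locate the identity: row s matches the header, so s is the identity.
Scan row c for s: c * u = s. Hence c^(-1) = u.

u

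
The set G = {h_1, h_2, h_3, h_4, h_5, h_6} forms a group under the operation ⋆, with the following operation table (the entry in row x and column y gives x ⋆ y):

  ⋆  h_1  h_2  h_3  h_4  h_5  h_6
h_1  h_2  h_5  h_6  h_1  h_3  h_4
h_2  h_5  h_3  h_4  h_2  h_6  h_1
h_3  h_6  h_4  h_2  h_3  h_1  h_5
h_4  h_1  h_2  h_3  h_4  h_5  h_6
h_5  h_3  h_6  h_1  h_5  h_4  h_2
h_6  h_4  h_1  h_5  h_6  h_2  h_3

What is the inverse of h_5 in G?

h_5

First locate the identity: row h_4 matches the header, so h_4 is the identity.
Scan row h_5 for h_4: h_5 ⋆ h_5 = h_4. Hence h_5^(-1) = h_5.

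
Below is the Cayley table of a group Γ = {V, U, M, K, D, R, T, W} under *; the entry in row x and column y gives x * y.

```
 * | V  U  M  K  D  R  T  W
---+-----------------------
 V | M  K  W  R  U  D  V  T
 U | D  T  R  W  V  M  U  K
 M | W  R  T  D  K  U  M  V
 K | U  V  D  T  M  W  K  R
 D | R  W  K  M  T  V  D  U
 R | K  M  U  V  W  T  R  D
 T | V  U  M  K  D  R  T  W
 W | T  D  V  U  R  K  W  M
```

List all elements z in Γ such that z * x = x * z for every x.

An element z is central iff its row equals its column in the table.
For D: D * W = U ≠ R = W * D, so D ∉ Z.
Checking each element this way leaves Z(Γ) = {M, T}.

{M, T}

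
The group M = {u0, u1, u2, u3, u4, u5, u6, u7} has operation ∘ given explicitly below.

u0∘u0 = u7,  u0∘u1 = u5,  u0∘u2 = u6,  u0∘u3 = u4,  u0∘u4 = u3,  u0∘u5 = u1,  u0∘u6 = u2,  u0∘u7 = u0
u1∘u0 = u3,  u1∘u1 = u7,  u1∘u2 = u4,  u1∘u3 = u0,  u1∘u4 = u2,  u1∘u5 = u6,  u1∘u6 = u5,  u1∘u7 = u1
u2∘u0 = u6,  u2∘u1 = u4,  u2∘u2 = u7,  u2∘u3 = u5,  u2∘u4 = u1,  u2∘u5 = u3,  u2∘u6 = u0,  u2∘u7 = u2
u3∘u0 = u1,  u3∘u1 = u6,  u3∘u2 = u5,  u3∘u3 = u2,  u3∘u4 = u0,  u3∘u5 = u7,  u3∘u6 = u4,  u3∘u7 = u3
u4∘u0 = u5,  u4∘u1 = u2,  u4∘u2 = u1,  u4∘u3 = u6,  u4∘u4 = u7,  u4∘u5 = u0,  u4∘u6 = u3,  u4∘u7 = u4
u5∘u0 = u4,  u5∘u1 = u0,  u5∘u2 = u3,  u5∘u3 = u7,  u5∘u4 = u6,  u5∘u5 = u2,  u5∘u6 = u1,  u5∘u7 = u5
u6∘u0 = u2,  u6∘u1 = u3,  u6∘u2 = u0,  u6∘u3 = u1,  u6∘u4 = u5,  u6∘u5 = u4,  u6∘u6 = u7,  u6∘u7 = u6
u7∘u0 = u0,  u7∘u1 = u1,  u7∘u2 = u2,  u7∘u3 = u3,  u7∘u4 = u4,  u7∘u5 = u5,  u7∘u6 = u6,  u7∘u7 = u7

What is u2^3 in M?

u2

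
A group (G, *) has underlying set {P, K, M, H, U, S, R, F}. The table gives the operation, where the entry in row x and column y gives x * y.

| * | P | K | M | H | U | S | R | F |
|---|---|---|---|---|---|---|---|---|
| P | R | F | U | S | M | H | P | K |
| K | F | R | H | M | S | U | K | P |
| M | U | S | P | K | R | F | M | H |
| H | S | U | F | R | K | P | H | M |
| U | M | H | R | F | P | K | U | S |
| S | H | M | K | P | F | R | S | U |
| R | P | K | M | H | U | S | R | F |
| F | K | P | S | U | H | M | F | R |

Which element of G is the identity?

R

The identity e satisfies e * x = x for all x, so its row in the table reproduces the column headers.
Row R reads: P, K, M, H, U, S, R, F — exactly the header order. So R is the identity.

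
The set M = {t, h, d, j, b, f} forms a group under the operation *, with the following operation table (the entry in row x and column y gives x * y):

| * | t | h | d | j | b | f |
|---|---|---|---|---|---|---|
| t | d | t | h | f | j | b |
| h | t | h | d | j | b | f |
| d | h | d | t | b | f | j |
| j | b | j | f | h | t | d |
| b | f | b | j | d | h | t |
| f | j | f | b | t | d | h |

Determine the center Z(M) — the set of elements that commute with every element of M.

{h}

An element z is central iff its row equals its column in the table.
For t: t * j = f ≠ b = j * t, so t ∉ Z.
Checking each element this way leaves Z(M) = {h}.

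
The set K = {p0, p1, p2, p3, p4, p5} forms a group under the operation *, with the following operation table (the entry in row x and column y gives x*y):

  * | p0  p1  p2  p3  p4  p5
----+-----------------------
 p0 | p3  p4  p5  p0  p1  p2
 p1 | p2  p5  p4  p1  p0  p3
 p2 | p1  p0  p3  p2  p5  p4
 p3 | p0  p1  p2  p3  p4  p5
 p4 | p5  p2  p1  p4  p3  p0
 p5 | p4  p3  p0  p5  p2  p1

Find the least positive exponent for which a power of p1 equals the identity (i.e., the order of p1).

The identity element is p3 (its row matches the header).
p1^1 = p1
p1^2 = p1*p1 = p5
p1^3 = p5*p1 = p3
The first power of p1 equal to the identity is p1^3, so ord(p1) = 3.

3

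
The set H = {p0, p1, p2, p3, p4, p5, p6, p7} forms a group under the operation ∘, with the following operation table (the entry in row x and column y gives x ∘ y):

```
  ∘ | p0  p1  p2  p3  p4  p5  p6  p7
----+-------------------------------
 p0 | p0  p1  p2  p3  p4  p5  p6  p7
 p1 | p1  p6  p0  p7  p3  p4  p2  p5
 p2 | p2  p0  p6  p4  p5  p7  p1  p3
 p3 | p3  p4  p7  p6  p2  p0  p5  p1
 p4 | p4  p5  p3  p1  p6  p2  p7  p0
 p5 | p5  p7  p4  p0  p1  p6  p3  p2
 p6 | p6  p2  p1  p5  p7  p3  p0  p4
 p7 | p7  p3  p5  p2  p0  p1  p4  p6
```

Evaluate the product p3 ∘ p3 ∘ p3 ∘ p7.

p2

p3 ∘ p3 = p6
p6 ∘ p3 = p5
p5 ∘ p7 = p2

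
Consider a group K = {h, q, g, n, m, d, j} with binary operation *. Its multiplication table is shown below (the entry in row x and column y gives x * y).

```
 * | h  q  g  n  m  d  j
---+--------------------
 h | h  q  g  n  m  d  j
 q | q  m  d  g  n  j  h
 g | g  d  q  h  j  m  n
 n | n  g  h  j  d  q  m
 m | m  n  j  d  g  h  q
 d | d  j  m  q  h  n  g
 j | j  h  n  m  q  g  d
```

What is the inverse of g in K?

First locate the identity: row h matches the header, so h is the identity.
Scan row g for h: g * n = h. Hence g^(-1) = n.
(Structurally, K here is isomorphic to the cyclic group Z_7.)

n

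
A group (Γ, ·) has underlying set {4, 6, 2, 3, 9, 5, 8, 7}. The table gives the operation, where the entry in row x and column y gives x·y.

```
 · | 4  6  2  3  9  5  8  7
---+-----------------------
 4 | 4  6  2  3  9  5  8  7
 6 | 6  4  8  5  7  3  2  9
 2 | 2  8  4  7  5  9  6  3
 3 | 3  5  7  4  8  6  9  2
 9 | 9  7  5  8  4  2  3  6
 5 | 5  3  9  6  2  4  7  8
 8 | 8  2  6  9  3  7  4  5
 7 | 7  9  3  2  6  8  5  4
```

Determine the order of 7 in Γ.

2

The identity element is 4 (its row matches the header).
7^1 = 7
7^2 = 7·7 = 4
The first power of 7 equal to the identity is 7^2, so ord(7) = 2.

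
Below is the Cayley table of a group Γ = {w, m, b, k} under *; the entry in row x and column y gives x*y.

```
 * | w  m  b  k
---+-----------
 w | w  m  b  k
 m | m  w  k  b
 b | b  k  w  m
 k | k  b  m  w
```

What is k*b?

Read row k, column b: k*b = m.

m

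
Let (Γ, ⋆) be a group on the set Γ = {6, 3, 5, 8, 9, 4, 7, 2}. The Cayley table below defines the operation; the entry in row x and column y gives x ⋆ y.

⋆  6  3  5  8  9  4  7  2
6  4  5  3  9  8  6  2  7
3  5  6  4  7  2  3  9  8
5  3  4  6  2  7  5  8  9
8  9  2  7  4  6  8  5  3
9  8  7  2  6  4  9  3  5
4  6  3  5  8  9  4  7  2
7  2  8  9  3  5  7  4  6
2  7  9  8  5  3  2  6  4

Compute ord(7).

2

The identity element is 4 (its row matches the header).
7^1 = 7
7^2 = 7 ⋆ 7 = 4
The first power of 7 equal to the identity is 7^2, so ord(7) = 2.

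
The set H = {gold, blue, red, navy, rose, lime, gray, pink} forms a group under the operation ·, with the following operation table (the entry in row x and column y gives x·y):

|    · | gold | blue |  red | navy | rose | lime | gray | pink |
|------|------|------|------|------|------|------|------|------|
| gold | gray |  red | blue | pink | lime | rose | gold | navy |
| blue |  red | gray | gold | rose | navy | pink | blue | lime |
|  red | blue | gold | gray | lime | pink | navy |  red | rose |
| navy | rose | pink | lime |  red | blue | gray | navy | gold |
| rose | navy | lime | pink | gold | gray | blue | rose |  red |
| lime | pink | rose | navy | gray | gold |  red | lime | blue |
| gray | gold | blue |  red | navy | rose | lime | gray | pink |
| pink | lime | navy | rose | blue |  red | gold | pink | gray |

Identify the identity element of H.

The identity e satisfies e·x = x for all x, so its row in the table reproduces the column headers.
Row gray reads: gold, blue, red, navy, rose, lime, gray, pink — exactly the header order. So gray is the identity.

gray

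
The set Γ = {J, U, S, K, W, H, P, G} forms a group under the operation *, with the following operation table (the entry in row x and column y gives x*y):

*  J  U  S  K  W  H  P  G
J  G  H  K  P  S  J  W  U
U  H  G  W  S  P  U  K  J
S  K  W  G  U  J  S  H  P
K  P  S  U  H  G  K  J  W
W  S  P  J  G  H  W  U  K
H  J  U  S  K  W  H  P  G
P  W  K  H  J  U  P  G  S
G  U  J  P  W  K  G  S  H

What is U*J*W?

U*J = H
H*W = W

W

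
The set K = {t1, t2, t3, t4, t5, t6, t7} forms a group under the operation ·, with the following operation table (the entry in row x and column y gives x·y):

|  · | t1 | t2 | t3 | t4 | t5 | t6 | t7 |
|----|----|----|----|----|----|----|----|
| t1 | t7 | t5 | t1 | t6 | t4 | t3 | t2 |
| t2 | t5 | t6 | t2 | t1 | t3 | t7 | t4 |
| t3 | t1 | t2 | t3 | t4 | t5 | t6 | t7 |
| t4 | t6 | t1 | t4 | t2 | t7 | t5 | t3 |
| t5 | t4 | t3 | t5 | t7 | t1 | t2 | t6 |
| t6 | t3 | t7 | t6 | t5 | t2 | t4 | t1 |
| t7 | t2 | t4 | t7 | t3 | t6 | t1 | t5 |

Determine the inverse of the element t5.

t2

First locate the identity: row t3 matches the header, so t3 is the identity.
Scan row t5 for t3: t5·t2 = t3. Hence t5^(-1) = t2.
(Structurally, K here is isomorphic to the cyclic group Z_7.)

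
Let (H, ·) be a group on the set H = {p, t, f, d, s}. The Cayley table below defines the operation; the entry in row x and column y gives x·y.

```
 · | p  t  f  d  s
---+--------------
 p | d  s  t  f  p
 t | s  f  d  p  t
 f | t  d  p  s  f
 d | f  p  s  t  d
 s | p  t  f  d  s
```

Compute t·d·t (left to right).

s

t·d = p
p·t = s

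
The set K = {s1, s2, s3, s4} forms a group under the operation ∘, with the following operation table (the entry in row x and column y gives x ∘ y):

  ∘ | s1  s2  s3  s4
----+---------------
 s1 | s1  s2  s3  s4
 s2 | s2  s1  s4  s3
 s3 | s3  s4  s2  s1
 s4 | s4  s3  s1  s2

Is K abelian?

Yes

Check whether the table is symmetric across its main diagonal.
Every entry (row x, col y) equals the entry (row y, col x), so K is abelian.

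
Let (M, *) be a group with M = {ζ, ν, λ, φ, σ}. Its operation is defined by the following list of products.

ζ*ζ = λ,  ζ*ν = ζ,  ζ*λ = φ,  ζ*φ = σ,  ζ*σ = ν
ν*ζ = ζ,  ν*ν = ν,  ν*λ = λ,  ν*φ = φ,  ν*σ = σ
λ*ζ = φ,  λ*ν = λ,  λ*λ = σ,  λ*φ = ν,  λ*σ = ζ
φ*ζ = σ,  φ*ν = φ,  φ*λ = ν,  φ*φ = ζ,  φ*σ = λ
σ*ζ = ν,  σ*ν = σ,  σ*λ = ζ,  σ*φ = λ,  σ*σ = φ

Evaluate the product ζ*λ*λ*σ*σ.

φ

ζ*λ = φ
φ*λ = ν
ν*σ = σ
σ*σ = φ
(Structurally, M here is isomorphic to the cyclic group Z_5.)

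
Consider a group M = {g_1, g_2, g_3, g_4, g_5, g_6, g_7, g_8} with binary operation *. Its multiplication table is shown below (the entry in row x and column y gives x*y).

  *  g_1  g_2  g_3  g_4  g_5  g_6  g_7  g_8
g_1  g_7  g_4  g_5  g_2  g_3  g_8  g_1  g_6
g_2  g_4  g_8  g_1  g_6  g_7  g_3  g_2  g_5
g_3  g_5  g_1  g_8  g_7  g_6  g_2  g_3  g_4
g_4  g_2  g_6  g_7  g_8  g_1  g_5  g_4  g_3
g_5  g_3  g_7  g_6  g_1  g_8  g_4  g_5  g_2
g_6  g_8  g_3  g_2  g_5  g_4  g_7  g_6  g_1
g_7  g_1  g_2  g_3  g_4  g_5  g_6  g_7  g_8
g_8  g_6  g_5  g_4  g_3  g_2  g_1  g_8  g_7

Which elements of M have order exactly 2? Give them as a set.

Identity is g_7. Compute the order of each non-identity element by repeated multiplication:
  g_1: g_1 → g_7  (order 2)
  g_2: g_2 → g_8 → g_5 → g_7  (order 4)
  g_3: g_3 → g_8 → g_4 → g_7  (order 4)
  g_4: g_4 → g_8 → g_3 → g_7  (order 4)
  g_5: g_5 → g_8 → g_2 → g_7  (order 4)
  g_6: g_6 → g_7  (order 2)
  g_8: g_8 → g_7  (order 2)
Elements of order 2: {g_1, g_6, g_8}.

{g_1, g_6, g_8}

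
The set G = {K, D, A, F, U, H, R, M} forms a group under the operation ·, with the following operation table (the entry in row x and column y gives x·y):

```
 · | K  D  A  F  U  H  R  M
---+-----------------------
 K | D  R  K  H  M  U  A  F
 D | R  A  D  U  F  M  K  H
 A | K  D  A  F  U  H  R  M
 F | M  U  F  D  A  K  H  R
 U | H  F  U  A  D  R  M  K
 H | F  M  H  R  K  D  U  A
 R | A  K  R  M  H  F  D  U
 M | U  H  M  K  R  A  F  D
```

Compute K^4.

A

K^1 = K
K^2 = K·K = D
K^3 = D·K = R
K^4 = R·K = A
(Structurally, G here is isomorphic to the quaternion group Q_8.)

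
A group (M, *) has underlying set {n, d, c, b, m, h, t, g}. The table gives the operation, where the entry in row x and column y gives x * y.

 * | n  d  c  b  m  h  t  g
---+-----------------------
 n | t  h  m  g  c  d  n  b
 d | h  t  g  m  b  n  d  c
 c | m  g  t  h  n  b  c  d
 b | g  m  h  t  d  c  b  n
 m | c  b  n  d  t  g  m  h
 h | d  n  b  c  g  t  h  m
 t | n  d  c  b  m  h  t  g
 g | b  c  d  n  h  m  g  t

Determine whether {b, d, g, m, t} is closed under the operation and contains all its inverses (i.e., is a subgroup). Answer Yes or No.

No

g * m = h, which is not in {b, d, g, m, t}.
The subset is not closed under *, so it is not a subgroup.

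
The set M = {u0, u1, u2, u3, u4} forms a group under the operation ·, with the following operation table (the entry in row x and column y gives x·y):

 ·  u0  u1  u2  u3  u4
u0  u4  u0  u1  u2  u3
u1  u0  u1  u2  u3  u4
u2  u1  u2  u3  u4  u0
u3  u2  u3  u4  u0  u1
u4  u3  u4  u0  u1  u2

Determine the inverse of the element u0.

u2

First locate the identity: row u1 matches the header, so u1 is the identity.
Scan row u0 for u1: u0·u2 = u1. Hence u0^(-1) = u2.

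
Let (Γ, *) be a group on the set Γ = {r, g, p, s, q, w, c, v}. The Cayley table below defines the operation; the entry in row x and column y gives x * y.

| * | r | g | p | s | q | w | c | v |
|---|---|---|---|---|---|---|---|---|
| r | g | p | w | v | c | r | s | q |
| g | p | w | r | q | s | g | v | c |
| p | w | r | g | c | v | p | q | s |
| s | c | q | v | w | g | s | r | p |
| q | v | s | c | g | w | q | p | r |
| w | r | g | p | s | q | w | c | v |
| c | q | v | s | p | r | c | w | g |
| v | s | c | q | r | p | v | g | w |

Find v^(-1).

v

First locate the identity: row w matches the header, so w is the identity.
Scan row v for w: v * v = w. Hence v^(-1) = v.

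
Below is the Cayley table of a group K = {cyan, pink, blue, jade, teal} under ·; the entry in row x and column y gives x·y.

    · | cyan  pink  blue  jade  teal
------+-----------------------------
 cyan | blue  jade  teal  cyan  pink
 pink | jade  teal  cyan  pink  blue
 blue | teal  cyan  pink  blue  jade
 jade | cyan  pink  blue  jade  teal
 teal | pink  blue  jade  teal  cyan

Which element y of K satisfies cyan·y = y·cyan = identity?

pink

First locate the identity: row jade matches the header, so jade is the identity.
Scan row cyan for jade: cyan·pink = jade. Hence cyan^(-1) = pink.
(Structurally, K here is isomorphic to the cyclic group Z_5.)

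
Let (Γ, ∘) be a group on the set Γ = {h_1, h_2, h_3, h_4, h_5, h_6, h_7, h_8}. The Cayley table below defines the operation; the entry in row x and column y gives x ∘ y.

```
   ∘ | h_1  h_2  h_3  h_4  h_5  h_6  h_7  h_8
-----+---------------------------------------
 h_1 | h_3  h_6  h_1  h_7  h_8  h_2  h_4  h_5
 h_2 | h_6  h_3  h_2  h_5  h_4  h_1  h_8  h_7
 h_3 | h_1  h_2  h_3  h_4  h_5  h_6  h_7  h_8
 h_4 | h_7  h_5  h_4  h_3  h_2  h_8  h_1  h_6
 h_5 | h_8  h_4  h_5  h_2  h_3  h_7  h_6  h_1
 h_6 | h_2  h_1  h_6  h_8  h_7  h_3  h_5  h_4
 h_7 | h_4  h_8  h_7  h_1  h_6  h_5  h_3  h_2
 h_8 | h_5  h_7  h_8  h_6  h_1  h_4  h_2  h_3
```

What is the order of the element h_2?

The identity element is h_3 (its row matches the header).
h_2^1 = h_2
h_2^2 = h_2 ∘ h_2 = h_3
The first power of h_2 equal to the identity is h_2^2, so ord(h_2) = 2.
(Structurally, Γ here is isomorphic to the elementary abelian group (Z_2)^3.)

2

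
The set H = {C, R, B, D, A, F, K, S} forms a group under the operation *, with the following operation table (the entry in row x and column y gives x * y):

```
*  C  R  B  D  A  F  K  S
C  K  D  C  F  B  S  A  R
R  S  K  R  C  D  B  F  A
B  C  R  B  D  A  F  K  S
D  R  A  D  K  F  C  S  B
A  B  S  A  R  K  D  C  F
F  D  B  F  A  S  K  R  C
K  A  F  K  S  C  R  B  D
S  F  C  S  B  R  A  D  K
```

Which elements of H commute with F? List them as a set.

{B, F, K, R}

Compare row F with column F entry by entry.
R * F = B = F * R, so R commutes with F.
S * F = A but F * S = C, so S does not.
Collecting the elements that commute with F: C(F) = {B, F, K, R}.
(Structurally, H here is isomorphic to the quaternion group Q_8.)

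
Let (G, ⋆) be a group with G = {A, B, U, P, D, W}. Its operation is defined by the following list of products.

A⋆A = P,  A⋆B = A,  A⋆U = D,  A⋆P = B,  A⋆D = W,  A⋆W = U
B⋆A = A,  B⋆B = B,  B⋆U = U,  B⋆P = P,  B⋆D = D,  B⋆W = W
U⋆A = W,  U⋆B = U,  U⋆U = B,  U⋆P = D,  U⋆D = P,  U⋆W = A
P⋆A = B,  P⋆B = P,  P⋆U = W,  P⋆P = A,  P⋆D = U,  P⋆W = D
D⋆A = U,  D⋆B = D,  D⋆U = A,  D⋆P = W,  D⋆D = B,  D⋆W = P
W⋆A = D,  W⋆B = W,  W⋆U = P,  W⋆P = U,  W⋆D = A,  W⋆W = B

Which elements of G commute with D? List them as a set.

{B, D}

Compare row D with column D entry by entry.
A ⋆ D = W but D ⋆ A = U, so A does not.
Collecting the elements that commute with D: C(D) = {B, D}.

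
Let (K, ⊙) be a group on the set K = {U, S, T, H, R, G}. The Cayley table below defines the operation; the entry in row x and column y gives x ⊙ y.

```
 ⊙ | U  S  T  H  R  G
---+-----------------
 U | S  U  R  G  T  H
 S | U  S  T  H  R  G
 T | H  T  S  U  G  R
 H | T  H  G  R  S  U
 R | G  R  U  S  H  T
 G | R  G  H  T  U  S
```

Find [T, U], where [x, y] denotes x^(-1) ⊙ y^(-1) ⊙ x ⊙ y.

R

Identity is S; from the table T^(-1) = T and U^(-1) = U.
T ⊙ U = H
H ⊙ T = G
G ⊙ U = R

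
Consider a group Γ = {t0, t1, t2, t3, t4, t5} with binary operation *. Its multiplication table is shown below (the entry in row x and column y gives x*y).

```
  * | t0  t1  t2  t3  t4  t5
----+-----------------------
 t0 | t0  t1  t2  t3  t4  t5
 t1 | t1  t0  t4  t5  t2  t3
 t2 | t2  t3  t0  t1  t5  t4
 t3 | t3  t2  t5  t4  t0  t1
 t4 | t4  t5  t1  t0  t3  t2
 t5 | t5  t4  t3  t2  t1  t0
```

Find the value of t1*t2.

Read row t1, column t2: t1*t2 = t4.
(Structurally, Γ here is isomorphic to the symmetric group S_3.)

t4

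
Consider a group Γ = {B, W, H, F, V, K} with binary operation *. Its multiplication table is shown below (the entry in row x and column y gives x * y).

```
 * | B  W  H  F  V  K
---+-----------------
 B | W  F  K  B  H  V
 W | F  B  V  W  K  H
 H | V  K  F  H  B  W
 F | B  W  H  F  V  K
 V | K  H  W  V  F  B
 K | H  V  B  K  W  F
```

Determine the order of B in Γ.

The identity element is F (its row matches the header).
B^1 = B
B^2 = B * B = W
B^3 = W * B = F
The first power of B equal to the identity is B^3, so ord(B) = 3.
(Structurally, Γ here is isomorphic to the symmetric group S_3.)

3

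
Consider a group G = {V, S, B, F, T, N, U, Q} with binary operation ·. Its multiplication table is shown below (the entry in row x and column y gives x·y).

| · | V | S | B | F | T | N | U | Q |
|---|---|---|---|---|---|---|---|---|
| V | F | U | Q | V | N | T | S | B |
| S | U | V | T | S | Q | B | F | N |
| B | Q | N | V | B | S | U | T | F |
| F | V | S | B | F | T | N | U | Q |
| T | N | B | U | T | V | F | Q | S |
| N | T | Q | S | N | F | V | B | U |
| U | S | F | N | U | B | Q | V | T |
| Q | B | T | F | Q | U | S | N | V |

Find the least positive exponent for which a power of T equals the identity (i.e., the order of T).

4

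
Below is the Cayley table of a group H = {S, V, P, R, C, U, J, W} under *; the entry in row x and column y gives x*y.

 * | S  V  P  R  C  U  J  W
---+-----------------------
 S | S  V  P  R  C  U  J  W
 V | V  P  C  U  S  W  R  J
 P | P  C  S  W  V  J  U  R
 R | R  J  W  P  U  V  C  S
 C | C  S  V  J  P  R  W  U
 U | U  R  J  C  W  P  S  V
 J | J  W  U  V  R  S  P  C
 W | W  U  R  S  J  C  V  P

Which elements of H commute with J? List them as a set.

Compare row J with column J entry by entry.
U*J = S = J*U, so U commutes with J.
R*J = C but J*R = V, so R does not.
Collecting the elements that commute with J: C(J) = {J, P, S, U}.
(Structurally, H here is isomorphic to the quaternion group Q_8.)

{J, P, S, U}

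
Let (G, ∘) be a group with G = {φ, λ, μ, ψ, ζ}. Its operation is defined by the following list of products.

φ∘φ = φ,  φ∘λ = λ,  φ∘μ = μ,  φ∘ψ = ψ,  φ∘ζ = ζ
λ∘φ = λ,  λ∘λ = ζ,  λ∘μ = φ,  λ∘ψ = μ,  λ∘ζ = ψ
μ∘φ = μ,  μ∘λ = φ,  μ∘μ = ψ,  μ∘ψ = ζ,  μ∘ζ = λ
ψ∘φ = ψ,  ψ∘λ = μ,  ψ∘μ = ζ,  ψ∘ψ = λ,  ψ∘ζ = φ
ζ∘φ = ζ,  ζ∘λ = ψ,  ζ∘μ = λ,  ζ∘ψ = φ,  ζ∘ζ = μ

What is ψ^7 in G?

ψ^1 = ψ
ψ^2 = ψ ∘ ψ = λ
ψ^3 = λ ∘ ψ = μ
ψ^4 = μ ∘ ψ = ζ
ψ^5 = ζ ∘ ψ = φ
ψ^6 = φ ∘ ψ = ψ
ψ^7 = ψ ∘ ψ = λ

λ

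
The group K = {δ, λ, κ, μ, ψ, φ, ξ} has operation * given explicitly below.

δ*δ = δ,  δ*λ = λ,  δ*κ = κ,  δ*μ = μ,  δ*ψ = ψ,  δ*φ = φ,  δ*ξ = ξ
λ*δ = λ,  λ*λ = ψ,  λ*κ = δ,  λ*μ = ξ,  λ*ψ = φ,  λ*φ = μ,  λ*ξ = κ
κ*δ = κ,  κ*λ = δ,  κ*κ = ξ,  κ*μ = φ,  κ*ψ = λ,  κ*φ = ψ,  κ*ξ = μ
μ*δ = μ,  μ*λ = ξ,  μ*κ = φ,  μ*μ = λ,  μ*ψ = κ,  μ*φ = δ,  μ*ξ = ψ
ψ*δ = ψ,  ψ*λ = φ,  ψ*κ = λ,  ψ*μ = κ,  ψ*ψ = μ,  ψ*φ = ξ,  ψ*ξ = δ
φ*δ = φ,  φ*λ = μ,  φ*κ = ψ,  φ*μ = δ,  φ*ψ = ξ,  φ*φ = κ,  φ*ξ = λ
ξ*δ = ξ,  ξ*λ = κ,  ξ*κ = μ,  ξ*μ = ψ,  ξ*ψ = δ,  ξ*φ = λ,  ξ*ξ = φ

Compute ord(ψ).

7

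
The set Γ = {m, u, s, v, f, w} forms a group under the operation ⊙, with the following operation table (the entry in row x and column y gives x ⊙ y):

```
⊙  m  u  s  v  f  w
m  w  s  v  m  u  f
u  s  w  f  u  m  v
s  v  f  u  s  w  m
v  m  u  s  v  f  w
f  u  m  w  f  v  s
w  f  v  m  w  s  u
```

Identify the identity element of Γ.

The identity e satisfies e ⊙ x = x for all x, so its row in the table reproduces the column headers.
Row v reads: m, u, s, v, f, w — exactly the header order. So v is the identity.

v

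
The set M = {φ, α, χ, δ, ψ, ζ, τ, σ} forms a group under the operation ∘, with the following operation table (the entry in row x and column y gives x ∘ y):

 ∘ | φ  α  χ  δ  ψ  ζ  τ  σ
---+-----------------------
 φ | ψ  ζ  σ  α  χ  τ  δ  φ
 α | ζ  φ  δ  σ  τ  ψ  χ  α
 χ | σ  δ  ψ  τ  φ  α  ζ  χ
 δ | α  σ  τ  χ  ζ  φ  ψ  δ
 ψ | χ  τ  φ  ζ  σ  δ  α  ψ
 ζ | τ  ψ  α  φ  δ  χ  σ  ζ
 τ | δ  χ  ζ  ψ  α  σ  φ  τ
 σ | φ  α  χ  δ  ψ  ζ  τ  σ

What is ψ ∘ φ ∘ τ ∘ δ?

ψ ∘ φ = χ
χ ∘ τ = ζ
ζ ∘ δ = φ

φ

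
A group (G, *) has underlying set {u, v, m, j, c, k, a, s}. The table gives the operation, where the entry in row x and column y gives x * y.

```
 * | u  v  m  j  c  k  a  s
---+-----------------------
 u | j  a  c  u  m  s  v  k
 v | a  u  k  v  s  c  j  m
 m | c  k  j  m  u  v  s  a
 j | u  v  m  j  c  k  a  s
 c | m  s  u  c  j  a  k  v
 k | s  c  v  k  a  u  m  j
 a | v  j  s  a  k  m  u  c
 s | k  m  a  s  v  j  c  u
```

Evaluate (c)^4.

j

c^1 = c
c^2 = c * c = j
c^3 = j * c = c
c^4 = c * c = j
(Structurally, G here is isomorphic to Z_2 x Z_4.)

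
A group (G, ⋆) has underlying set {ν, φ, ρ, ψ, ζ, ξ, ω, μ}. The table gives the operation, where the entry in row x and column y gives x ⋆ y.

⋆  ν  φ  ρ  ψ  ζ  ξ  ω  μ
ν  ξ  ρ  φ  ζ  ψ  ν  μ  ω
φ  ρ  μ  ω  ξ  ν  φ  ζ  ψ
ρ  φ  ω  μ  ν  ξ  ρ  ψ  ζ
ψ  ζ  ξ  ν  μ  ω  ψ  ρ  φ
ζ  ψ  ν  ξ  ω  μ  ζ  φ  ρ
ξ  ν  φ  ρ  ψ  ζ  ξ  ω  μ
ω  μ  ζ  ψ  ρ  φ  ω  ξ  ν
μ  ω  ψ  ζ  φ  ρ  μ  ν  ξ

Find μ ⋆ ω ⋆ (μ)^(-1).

The identity is ξ. In row μ, the entry ξ sits in column μ, so μ^(-1) = μ.
μ ⋆ ω = ν
ν ⋆ μ = ω
(Structurally, G here is isomorphic to Z_2 x Z_4.)

ω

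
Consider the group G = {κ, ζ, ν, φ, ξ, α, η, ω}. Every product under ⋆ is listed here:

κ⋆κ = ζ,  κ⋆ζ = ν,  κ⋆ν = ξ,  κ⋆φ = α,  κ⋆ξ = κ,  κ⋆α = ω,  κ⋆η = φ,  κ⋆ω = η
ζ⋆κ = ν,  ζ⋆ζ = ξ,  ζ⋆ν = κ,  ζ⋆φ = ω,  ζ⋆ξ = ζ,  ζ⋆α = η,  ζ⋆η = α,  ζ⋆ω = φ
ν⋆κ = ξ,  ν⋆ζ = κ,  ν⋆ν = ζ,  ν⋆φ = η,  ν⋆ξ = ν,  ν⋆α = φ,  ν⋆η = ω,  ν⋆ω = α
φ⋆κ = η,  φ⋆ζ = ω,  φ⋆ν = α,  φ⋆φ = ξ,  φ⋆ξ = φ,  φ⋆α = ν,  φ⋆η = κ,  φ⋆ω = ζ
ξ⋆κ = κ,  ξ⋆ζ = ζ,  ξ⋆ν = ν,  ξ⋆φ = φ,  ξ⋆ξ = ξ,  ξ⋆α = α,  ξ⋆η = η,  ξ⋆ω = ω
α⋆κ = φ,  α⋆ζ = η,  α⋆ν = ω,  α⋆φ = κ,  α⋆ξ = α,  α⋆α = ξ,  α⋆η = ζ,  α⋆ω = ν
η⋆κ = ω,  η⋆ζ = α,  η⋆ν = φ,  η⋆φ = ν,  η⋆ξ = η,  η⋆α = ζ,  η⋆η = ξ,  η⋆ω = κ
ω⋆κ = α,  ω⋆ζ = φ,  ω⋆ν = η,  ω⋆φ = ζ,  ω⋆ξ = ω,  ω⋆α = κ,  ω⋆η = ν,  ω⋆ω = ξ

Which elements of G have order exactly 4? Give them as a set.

Identity is ξ. Compute the order of each non-identity element by repeated multiplication:
  κ: κ → ζ → ν → ξ  (order 4)
  ζ: ζ → ξ  (order 2)
  ν: ν → ζ → κ → ξ  (order 4)
  φ: φ → ξ  (order 2)
  α: α → ξ  (order 2)
  η: η → ξ  (order 2)
  ω: ω → ξ  (order 2)
Elements of order 4: {κ, ν}.

{κ, ν}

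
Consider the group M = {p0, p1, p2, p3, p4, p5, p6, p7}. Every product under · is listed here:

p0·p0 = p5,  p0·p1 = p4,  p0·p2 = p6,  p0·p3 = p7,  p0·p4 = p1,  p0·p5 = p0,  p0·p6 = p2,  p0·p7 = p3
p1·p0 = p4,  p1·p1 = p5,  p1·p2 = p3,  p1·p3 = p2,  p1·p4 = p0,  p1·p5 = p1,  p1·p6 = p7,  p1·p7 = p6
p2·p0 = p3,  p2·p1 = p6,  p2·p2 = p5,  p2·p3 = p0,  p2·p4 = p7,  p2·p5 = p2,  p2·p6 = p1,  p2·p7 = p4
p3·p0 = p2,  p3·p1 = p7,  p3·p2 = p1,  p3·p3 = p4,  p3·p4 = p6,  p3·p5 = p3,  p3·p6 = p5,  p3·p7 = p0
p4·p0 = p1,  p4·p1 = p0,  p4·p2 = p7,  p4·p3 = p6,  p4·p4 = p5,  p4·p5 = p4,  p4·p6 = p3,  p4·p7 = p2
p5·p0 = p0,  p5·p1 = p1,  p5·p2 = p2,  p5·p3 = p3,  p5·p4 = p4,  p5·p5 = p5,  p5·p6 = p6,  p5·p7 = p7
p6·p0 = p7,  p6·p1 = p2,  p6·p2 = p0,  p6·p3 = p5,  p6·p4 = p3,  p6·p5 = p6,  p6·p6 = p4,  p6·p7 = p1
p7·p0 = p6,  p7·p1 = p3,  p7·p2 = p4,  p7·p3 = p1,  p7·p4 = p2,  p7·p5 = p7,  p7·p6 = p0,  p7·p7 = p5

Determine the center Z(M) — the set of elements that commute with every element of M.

{p4, p5}

An element z is central iff its row equals its column in the table.
For p2: p2·p6 = p1 ≠ p0 = p6·p2, so p2 ∉ Z.
Checking each element this way leaves Z(M) = {p4, p5}.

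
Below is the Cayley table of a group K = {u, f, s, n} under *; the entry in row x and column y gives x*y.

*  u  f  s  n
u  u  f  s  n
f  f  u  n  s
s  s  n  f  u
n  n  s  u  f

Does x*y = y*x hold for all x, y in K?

Yes

Check whether the table is symmetric across its main diagonal.
Every entry (row x, col y) equals the entry (row y, col x), so K is abelian.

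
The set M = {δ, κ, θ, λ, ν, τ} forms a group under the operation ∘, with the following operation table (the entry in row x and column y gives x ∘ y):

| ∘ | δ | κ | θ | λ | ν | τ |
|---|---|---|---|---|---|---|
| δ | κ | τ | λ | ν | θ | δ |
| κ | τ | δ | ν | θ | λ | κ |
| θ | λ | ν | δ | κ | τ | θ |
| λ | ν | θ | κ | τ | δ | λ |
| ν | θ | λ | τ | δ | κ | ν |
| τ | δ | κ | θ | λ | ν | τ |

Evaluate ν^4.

ν^1 = ν
ν^2 = ν ∘ ν = κ
ν^3 = κ ∘ ν = λ
ν^4 = λ ∘ ν = δ

δ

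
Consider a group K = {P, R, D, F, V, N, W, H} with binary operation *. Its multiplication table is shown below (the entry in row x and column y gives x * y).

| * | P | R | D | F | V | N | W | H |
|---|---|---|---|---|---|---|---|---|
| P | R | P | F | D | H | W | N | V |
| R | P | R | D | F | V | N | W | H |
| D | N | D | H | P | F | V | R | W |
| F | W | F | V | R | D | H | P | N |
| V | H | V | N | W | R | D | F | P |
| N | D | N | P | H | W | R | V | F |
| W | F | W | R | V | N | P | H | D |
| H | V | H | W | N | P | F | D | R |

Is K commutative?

D * P = N but P * D = F.
Since D and P do not commute, K is not abelian.

No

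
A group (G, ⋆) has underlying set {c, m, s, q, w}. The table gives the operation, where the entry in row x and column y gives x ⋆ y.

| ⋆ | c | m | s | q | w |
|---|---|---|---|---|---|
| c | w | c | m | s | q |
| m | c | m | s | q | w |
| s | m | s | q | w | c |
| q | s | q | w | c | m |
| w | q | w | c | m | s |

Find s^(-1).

c

First locate the identity: row m matches the header, so m is the identity.
Scan row s for m: s ⋆ c = m. Hence s^(-1) = c.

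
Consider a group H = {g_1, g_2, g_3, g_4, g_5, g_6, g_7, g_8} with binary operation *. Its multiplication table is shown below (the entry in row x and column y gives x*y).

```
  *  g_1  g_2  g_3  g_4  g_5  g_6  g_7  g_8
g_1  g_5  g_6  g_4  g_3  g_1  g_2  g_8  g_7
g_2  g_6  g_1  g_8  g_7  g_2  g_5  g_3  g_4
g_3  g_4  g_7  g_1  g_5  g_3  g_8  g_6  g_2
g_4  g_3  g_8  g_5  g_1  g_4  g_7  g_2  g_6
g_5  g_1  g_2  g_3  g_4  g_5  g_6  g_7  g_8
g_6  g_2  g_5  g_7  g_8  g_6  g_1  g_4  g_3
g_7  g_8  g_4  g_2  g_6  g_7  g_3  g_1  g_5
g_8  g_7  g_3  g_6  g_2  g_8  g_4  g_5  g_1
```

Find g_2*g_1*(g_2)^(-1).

The identity is g_5. In row g_2, the entry g_5 sits in column g_6, so g_2^(-1) = g_6.
g_2*g_1 = g_6
g_6*g_6 = g_1

g_1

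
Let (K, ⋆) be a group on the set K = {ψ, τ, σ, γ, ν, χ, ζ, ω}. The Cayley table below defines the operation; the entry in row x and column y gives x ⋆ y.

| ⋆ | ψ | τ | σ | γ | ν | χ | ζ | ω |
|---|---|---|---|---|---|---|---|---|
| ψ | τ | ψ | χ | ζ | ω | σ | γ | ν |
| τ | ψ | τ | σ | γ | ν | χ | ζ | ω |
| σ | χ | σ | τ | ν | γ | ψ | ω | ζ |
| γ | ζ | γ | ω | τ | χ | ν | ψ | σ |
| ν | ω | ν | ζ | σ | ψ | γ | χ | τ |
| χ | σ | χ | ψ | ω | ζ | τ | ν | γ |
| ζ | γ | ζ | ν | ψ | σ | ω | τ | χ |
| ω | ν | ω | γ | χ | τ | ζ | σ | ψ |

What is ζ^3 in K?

ζ

ζ^1 = ζ
ζ^2 = ζ ⋆ ζ = τ
ζ^3 = τ ⋆ ζ = ζ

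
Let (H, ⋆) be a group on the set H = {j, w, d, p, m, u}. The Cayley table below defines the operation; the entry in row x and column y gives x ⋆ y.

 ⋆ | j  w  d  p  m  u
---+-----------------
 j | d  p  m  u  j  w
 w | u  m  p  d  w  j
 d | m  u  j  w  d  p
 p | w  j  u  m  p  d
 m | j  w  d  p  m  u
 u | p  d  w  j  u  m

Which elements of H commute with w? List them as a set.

{m, w}

Compare row w with column w entry by entry.
u ⋆ w = d but w ⋆ u = j, so u does not.
Collecting the elements that commute with w: C(w) = {m, w}.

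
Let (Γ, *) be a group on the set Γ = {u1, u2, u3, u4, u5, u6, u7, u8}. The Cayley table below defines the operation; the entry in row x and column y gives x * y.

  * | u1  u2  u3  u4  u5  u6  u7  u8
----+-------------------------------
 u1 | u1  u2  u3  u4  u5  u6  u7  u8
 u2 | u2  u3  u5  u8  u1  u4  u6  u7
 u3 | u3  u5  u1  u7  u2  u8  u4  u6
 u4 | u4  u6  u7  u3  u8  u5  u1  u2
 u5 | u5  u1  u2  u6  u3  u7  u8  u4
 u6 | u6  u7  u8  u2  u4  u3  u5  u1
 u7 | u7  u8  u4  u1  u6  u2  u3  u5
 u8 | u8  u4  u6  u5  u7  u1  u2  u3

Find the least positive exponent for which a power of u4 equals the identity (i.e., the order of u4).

The identity element is u1 (its row matches the header).
u4^1 = u4
u4^2 = u4 * u4 = u3
u4^3 = u3 * u4 = u7
u4^4 = u7 * u4 = u1
The first power of u4 equal to the identity is u4^4, so ord(u4) = 4.

4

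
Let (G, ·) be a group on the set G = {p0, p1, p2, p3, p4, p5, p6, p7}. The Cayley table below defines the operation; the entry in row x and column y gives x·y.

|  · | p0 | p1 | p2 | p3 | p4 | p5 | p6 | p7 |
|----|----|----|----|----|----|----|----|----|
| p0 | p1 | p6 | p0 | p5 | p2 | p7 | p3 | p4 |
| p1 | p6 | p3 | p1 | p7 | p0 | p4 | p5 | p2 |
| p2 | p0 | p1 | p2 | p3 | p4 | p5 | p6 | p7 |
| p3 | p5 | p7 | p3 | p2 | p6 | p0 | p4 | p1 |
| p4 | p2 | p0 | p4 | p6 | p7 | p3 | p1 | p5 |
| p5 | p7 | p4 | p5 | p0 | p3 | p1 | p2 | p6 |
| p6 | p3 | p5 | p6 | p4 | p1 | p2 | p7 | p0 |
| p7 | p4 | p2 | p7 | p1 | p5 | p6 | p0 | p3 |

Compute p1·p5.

p4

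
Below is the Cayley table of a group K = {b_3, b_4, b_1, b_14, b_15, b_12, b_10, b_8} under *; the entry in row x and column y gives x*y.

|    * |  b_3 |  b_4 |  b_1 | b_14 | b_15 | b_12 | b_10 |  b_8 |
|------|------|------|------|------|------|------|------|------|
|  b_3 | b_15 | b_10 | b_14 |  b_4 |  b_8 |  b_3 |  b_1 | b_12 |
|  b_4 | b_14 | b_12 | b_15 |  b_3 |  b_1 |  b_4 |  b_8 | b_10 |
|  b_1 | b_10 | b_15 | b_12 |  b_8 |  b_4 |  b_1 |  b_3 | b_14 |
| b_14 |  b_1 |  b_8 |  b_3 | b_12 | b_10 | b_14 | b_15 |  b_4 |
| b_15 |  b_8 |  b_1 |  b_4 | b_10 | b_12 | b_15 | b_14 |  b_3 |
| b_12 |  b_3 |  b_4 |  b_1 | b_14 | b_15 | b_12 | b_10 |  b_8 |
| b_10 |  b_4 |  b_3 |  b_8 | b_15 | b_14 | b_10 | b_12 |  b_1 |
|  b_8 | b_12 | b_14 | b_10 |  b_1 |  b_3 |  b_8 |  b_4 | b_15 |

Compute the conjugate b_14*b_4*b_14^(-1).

b_1

The identity is b_12. In row b_14, the entry b_12 sits in column b_14, so b_14^(-1) = b_14.
b_14*b_4 = b_8
b_8*b_14 = b_1
(Structurally, K here is isomorphic to the dihedral group D_4.)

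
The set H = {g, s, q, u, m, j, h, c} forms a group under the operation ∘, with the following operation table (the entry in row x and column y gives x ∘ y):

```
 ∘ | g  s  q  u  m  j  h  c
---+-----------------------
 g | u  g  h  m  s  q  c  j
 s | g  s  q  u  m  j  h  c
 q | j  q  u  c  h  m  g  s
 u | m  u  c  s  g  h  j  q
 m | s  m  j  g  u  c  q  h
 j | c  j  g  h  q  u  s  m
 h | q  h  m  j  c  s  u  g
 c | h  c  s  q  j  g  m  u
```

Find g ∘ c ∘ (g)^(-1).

q

The identity is s. In row g, the entry s sits in column m, so g^(-1) = m.
g ∘ c = j
j ∘ m = q
(Structurally, H here is isomorphic to the quaternion group Q_8.)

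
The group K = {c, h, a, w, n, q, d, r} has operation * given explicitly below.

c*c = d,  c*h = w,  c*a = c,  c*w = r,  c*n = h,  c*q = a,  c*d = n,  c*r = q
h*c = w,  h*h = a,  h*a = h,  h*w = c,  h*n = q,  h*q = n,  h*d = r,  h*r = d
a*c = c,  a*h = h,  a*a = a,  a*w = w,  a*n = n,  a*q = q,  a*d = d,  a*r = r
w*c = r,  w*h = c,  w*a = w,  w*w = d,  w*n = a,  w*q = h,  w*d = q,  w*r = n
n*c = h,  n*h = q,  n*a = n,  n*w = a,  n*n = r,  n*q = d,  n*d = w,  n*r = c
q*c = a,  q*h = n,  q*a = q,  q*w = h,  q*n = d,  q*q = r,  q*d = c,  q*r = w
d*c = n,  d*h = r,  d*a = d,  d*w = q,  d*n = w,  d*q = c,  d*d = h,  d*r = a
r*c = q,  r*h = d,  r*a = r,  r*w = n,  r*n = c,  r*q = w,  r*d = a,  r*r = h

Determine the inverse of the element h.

First locate the identity: row a matches the header, so a is the identity.
Scan row h for a: h*h = a. Hence h^(-1) = h.

h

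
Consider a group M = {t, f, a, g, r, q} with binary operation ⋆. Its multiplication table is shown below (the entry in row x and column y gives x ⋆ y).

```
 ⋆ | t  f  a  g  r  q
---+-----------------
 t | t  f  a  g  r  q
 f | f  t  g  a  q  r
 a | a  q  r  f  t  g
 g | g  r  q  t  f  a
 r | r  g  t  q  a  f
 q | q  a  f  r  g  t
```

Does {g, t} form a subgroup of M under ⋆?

{g, t} contains the identity t.
Checking products: every product of two elements of {g, t} (read from the table) lies in {g, t}, so the set is closed.
In a finite group, a nonempty closed subset is a subgroup. So {g, t} ≤ M.

Yes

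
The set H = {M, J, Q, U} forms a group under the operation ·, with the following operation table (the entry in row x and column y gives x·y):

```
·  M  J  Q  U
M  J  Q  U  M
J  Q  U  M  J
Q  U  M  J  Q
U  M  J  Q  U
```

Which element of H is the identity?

The identity e satisfies e·x = x for all x, so its row in the table reproduces the column headers.
Row U reads: M, J, Q, U — exactly the header order. So U is the identity.

U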